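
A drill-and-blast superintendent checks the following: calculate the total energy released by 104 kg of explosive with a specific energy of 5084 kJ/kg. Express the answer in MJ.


528.736 MJ

Energy = mass * specific_energy / 1000
= 104 * 5084 / 1000
= 528736 / 1000
= 528.736 MJ


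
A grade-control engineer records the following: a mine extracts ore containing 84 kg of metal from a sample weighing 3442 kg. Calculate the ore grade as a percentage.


Ore grade = (metal mass / ore mass) * 100
= (84 / 3442) * 100
= 0.02440441604 * 100
= 2.4404%

2.4404%


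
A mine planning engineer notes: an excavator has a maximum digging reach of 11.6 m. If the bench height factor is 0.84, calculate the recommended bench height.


9.744 m

Bench height = reach * factor
= 11.6 * 0.84
= 9.744 m


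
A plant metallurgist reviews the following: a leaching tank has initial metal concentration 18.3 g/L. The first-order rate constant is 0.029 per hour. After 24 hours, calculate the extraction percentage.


Compute the exponent:
-k * t = -0.029 * 24 = -0.696
Remaining concentration:
C = 18.3 * exp(-0.696)
= 18.3 * 0.498575623
= 9.123933901 g/L
Extracted = 18.3 - 9.123933901 = 9.176066099 g/L
Extraction % = 9.176066099 / 18.3 * 100
= 50.1424%

50.1424%


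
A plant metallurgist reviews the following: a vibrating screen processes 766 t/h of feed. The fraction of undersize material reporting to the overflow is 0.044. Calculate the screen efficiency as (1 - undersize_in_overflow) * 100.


Screen efficiency = (1 - fraction of undersize in overflow) * 100
= (1 - 0.044) * 100
= 0.956 * 100
= 95.6%

95.6%


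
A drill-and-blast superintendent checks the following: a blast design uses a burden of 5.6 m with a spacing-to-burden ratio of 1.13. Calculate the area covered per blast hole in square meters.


First, find the spacing:
Spacing = burden * ratio = 5.6 * 1.13
= 6.328 m
Then, calculate the area:
Area = burden * spacing = 5.6 * 6.328
= 35.4368 m^2

35.4368 m^2


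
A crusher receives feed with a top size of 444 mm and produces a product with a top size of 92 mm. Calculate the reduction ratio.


4.8261

Reduction ratio = feed size / product size
= 444 / 92
= 4.8261


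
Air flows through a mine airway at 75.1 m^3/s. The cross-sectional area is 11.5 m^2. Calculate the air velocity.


6.5304 m/s

Velocity = flow rate / cross-sectional area
= 75.1 / 11.5
= 6.5304 m/s


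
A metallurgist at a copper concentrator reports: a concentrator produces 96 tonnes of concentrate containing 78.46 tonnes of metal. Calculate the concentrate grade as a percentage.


81.7292%

Grade = (metal in concentrate / concentrate mass) * 100
= (78.46 / 96) * 100
= 0.8172916667 * 100
= 81.7292%


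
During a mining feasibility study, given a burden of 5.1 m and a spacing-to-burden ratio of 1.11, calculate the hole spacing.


5.661 m

Spacing = burden * ratio
= 5.1 * 1.11
= 5.661 m


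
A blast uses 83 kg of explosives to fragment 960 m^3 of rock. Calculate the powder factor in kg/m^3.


Powder factor = explosive mass / rock volume
= 83 / 960
= 0.0865 kg/m^3

0.0865 kg/m^3


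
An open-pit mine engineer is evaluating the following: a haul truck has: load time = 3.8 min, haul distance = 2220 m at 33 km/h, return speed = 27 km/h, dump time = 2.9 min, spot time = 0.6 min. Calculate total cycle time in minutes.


Convert haul speed to m/min: 33 * 1000/60 = 550 m/min
Haul time = 2220 / 550 = 4.036363636 min
Convert return speed to m/min: 27 * 1000/60 = 450 m/min
Return time = 2220 / 450 = 4.933333333 min
Total cycle time:
= 3.8 + 4.036363636 + 2.9 + 4.933333333 + 0.6
= 16.2697 min

16.2697 min


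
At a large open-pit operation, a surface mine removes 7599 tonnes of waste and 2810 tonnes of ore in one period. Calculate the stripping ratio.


Stripping ratio = waste tonnage / ore tonnage
= 7599 / 2810
= 2.7043

2.7043


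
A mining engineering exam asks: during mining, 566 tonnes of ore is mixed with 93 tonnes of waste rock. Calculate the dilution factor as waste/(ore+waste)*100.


14.1123%

Total material = ore + waste
= 566 + 93 = 659 tonnes
Dilution = waste / total * 100
= 93 / 659 * 100
= 0.1411229135 * 100
= 14.1123%


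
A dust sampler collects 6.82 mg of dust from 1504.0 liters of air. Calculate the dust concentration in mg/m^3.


4.5346 mg/m^3

Convert liters to m^3: 1 m^3 = 1000 L
Concentration = mass / volume * 1000
= 6.82 / 1504.0 * 1000
= 0.004534574468 * 1000
= 4.5346 mg/m^3


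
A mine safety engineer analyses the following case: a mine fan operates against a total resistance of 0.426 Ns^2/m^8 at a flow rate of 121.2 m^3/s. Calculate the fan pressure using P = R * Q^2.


6257.7014 Pa

Compute Q^2:
Q^2 = 121.2^2 = 14689.44
Compute pressure:
P = R * Q^2 = 0.426 * 14689.44
= 6257.7014 Pa


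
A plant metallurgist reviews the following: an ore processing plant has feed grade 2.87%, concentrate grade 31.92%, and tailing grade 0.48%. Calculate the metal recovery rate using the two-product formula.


84.5466%

Using the two-product formula:
R = 100 * c * (f - t) / (f * (c - t))
Numerator = 100 * 31.92 * (2.87 - 0.48)
= 100 * 31.92 * 2.39
= 7628.88
Denominator = 2.87 * (31.92 - 0.48)
= 2.87 * 31.44
= 90.2328
R = 7628.88 / 90.2328
= 84.5466%


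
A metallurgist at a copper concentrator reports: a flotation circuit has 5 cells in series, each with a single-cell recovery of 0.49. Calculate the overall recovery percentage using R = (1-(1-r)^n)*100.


96.5497%

Complement of single-cell recovery:
1 - r = 1 - 0.49 = 0.51
Raise to power n:
(1 - r)^5 = 0.51^5 = 0.0345025251
Overall recovery:
R = (1 - 0.0345025251) * 100
= 96.5497%


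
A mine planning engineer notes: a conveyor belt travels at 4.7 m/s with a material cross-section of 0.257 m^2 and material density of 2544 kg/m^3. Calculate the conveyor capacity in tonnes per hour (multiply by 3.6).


Volumetric flow = speed * area
= 4.7 * 0.257 = 1.2079 m^3/s
Mass flow = volumetric * density
= 1.2079 * 2544 = 3072.8976 kg/s
Convert to t/h: multiply by 3.6
Capacity = 3072.8976 * 3.6
= 11062.4314 t/h

11062.4314 t/h


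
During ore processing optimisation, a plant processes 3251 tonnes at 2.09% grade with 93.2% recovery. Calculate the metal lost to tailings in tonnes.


Total metal in feed:
= 3251 * 2.09 / 100 = 67.9459 tonnes
Metal recovered:
= 67.9459 * 93.2 / 100 = 63.3255788 tonnes
Metal lost to tailings:
= 67.9459 - 63.3255788
= 4.6203 tonnes

4.6203 tonnes


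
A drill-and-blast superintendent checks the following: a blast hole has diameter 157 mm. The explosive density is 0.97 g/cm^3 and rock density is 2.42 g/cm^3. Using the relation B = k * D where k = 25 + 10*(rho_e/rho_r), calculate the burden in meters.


4.5543 m

First, compute k:
rho_e / rho_r = 0.97 / 2.42 = 0.4008264463
k = 25 + 10 * 0.4008264463 = 29.00826446
Then, compute burden:
B = k * D / 1000 = 29.00826446 * 157 / 1000
= 4554.297521 / 1000
= 4.5543 m


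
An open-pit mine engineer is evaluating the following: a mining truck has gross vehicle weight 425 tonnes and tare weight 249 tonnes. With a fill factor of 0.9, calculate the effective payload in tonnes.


Maximum payload = gross - tare
= 425 - 249 = 176 tonnes
Effective payload = max payload * fill factor
= 176 * 0.9
= 158.4 tonnes

158.4 tonnes


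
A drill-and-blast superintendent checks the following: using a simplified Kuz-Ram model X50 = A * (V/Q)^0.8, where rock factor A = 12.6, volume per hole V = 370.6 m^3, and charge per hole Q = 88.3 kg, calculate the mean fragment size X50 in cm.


39.6941 cm

Compute V/Q:
V/Q = 370.6 / 88.3 = 4.197055493
Raise to the power 0.8:
(V/Q)^0.8 = 4.197055493^0.8 = 3.15032797
Multiply by A:
X50 = 12.6 * 3.15032797
= 39.6941 cm


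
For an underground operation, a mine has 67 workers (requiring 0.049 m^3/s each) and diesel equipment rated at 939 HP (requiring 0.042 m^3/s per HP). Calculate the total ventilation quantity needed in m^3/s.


42.721 m^3/s

Airflow for workers:
Q_people = 67 * 0.049 = 3.283 m^3/s
Airflow for diesel equipment:
Q_diesel = 939 * 0.042 = 39.438 m^3/s
Total ventilation:
Q_total = 3.283 + 39.438
= 42.721 m^3/s


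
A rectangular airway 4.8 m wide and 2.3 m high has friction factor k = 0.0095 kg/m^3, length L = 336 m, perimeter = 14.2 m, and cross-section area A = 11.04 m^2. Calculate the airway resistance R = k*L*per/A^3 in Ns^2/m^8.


0.0337 Ns^2/m^8

Compute the numerator:
k * L * per = 0.0095 * 336 * 14.2
= 45.3264
Compute the denominator:
A^3 = 11.04^3 = 1345.572864
Resistance:
R = 45.3264 / 1345.572864
= 0.0337 Ns^2/m^8


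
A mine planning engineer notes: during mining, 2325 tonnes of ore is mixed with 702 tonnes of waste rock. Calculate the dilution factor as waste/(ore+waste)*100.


Total material = ore + waste
= 2325 + 702 = 3027 tonnes
Dilution = waste / total * 100
= 702 / 3027 * 100
= 0.2319127849 * 100
= 23.1913%

23.1913%


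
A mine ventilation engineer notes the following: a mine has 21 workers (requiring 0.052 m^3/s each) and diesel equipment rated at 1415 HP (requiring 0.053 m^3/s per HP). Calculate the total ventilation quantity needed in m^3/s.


Airflow for workers:
Q_people = 21 * 0.052 = 1.092 m^3/s
Airflow for diesel equipment:
Q_diesel = 1415 * 0.053 = 74.995 m^3/s
Total ventilation:
Q_total = 1.092 + 74.995
= 76.087 m^3/s

76.087 m^3/s


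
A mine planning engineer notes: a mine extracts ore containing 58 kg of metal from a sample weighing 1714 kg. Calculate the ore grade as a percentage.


Ore grade = (metal mass / ore mass) * 100
= (58 / 1714) * 100
= 0.03383897316 * 100
= 3.3839%

3.3839%


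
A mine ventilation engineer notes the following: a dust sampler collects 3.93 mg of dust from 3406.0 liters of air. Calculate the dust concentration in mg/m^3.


Convert liters to m^3: 1 m^3 = 1000 L
Concentration = mass / volume * 1000
= 3.93 / 3406.0 * 1000
= 0.001153846154 * 1000
= 1.1538 mg/m^3

1.1538 mg/m^3


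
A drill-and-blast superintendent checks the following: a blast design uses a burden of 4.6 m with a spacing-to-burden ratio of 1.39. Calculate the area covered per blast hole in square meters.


First, find the spacing:
Spacing = burden * ratio = 4.6 * 1.39
= 6.394 m
Then, calculate the area:
Area = burden * spacing = 4.6 * 6.394
= 29.4124 m^2

29.4124 m^2


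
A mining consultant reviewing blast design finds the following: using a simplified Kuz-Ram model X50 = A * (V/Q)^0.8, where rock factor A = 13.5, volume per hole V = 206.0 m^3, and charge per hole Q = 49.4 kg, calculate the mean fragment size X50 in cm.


42.3103 cm

Compute V/Q:
V/Q = 206.0 / 49.4 = 4.170040486
Raise to the power 0.8:
(V/Q)^0.8 = 4.170040486^0.8 = 3.134095437
Multiply by A:
X50 = 13.5 * 3.134095437
= 42.3103 cm


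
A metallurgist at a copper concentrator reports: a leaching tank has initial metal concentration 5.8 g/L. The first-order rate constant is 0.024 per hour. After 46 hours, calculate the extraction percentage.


66.8458%

Compute the exponent:
-k * t = -0.024 * 46 = -1.104
Remaining concentration:
C = 5.8 * exp(-1.104)
= 5.8 * 0.3315422588
= 1.922945101 g/L
Extracted = 5.8 - 1.922945101 = 3.877054899 g/L
Extraction % = 3.877054899 / 5.8 * 100
= 66.8458%


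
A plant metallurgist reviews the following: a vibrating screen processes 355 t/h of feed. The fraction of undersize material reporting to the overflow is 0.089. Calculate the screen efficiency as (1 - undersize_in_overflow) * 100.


Screen efficiency = (1 - fraction of undersize in overflow) * 100
= (1 - 0.089) * 100
= 0.911 * 100
= 91.1%

91.1%


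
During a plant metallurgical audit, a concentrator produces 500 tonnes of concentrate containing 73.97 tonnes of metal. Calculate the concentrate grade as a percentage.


14.794%

Grade = (metal in concentrate / concentrate mass) * 100
= (73.97 / 500) * 100
= 0.14794 * 100
= 14.794%


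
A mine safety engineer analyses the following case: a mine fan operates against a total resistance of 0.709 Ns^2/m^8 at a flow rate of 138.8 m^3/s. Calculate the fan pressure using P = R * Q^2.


13659.197 Pa

Compute Q^2:
Q^2 = 138.8^2 = 19265.44
Compute pressure:
P = R * Q^2 = 0.709 * 19265.44
= 13659.197 Pa


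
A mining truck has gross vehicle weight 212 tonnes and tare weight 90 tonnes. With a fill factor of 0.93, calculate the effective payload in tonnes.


Maximum payload = gross - tare
= 212 - 90 = 122 tonnes
Effective payload = max payload * fill factor
= 122 * 0.93
= 113.46 tonnes

113.46 tonnes


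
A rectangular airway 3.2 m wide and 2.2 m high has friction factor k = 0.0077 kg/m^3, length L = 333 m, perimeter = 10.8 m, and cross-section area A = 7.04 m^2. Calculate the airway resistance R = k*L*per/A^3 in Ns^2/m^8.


Compute the numerator:
k * L * per = 0.0077 * 333 * 10.8
= 27.69228
Compute the denominator:
A^3 = 7.04^3 = 348.913664
Resistance:
R = 27.69228 / 348.913664
= 0.0794 Ns^2/m^8

0.0794 Ns^2/m^8


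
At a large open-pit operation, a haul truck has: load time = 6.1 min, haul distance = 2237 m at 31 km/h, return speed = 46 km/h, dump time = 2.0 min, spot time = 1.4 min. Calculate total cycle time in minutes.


16.7475 min

Convert haul speed to m/min: 31 * 1000/60 = 516.6666667 m/min
Haul time = 2237 / 516.6666667 = 4.329677419 min
Convert return speed to m/min: 46 * 1000/60 = 766.6666667 m/min
Return time = 2237 / 766.6666667 = 2.917826087 min
Total cycle time:
= 6.1 + 4.329677419 + 2.0 + 2.917826087 + 1.4
= 16.7475 min


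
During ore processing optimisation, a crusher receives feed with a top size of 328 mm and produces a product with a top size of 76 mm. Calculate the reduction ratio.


Reduction ratio = feed size / product size
= 328 / 76
= 4.3158

4.3158


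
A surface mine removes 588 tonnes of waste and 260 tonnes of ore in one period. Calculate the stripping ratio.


2.2615

Stripping ratio = waste tonnage / ore tonnage
= 588 / 260
= 2.2615


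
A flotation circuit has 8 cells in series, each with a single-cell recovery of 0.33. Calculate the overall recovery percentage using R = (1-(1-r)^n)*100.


Complement of single-cell recovery:
1 - r = 1 - 0.33 = 0.67
Raise to power n:
(1 - r)^8 = 0.67^8 = 0.04060676776
Overall recovery:
R = (1 - 0.04060676776) * 100
= 95.9393%

95.9393%


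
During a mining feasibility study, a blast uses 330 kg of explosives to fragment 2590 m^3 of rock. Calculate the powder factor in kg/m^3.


0.1274 kg/m^3

Powder factor = explosive mass / rock volume
= 330 / 2590
= 0.1274 kg/m^3


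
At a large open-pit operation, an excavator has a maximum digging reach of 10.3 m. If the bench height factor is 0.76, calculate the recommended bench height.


Bench height = reach * factor
= 10.3 * 0.76
= 7.828 m

7.828 m


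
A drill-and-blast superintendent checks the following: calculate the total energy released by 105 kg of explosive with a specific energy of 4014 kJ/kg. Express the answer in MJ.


Energy = mass * specific_energy / 1000
= 105 * 4014 / 1000
= 421470 / 1000
= 421.47 MJ

421.47 MJ


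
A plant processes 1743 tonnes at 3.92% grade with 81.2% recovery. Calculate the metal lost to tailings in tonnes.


12.8452 tonnes

Total metal in feed:
= 1743 * 3.92 / 100 = 68.3256 tonnes
Metal recovered:
= 68.3256 * 81.2 / 100 = 55.4803872 tonnes
Metal lost to tailings:
= 68.3256 - 55.4803872
= 12.8452 tonnes


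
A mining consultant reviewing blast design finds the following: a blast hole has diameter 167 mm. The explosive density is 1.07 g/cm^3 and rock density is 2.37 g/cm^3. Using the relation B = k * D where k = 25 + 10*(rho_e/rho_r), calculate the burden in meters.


First, compute k:
rho_e / rho_r = 1.07 / 2.37 = 0.4514767932
k = 25 + 10 * 0.4514767932 = 29.51476793
Then, compute burden:
B = k * D / 1000 = 29.51476793 * 167 / 1000
= 4928.966245 / 1000
= 4.929 m

4.929 m


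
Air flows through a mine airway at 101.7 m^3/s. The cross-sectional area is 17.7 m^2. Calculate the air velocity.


5.7458 m/s

Velocity = flow rate / cross-sectional area
= 101.7 / 17.7
= 5.7458 m/s


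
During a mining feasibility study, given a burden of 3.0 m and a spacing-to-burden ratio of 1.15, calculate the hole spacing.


Spacing = burden * ratio
= 3.0 * 1.15
= 3.45 m

3.45 m


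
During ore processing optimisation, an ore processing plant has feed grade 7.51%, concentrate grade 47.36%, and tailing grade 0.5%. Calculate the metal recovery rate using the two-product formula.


94.3382%

Using the two-product formula:
R = 100 * c * (f - t) / (f * (c - t))
Numerator = 100 * 47.36 * (7.51 - 0.5)
= 100 * 47.36 * 7.01
= 33199.36
Denominator = 7.51 * (47.36 - 0.5)
= 7.51 * 46.86
= 351.9186
R = 33199.36 / 351.9186
= 94.3382%


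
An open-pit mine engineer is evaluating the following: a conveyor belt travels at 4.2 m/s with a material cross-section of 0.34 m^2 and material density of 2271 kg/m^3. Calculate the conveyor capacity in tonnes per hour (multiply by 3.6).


11674.7568 t/h

Volumetric flow = speed * area
= 4.2 * 0.34 = 1.428 m^3/s
Mass flow = volumetric * density
= 1.428 * 2271 = 3242.988 kg/s
Convert to t/h: multiply by 3.6
Capacity = 3242.988 * 3.6
= 11674.7568 t/h


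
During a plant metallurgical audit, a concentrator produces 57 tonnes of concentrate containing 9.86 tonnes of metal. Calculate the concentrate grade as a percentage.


Grade = (metal in concentrate / concentrate mass) * 100
= (9.86 / 57) * 100
= 0.1729824561 * 100
= 17.2982%

17.2982%


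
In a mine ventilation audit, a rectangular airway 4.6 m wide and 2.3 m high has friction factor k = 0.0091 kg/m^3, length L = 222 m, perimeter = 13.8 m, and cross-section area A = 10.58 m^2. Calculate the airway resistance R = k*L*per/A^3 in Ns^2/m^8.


Compute the numerator:
k * L * per = 0.0091 * 222 * 13.8
= 27.87876
Compute the denominator:
A^3 = 10.58^3 = 1184.287112
Resistance:
R = 27.87876 / 1184.287112
= 0.0235 Ns^2/m^8

0.0235 Ns^2/m^8


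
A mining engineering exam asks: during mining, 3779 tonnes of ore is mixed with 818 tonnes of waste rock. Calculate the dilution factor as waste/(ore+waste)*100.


17.7942%

Total material = ore + waste
= 3779 + 818 = 4597 tonnes
Dilution = waste / total * 100
= 818 / 4597 * 100
= 0.1779421362 * 100
= 17.7942%


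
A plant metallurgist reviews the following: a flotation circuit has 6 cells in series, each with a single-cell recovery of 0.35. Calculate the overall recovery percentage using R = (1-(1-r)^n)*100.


92.4581%

Complement of single-cell recovery:
1 - r = 1 - 0.35 = 0.65
Raise to power n:
(1 - r)^6 = 0.65^6 = 0.07541889063
Overall recovery:
R = (1 - 0.07541889063) * 100
= 92.4581%


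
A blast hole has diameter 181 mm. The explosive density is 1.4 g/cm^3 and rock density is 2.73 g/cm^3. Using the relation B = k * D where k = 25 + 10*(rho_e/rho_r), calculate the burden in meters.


5.4532 m

First, compute k:
rho_e / rho_r = 1.4 / 2.73 = 0.5128205128
k = 25 + 10 * 0.5128205128 = 30.12820513
Then, compute burden:
B = k * D / 1000 = 30.12820513 * 181 / 1000
= 5453.205128 / 1000
= 5.4532 m


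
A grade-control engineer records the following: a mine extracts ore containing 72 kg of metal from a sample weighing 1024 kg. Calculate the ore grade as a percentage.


7.0313%

Ore grade = (metal mass / ore mass) * 100
= (72 / 1024) * 100
= 0.0703125 * 100
= 7.0313%


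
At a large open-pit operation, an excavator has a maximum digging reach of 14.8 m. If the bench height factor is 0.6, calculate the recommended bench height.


Bench height = reach * factor
= 14.8 * 0.6
= 8.88 m

8.88 m


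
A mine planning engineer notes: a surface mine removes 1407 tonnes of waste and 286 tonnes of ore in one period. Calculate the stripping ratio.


4.9196

Stripping ratio = waste tonnage / ore tonnage
= 1407 / 286
= 4.9196


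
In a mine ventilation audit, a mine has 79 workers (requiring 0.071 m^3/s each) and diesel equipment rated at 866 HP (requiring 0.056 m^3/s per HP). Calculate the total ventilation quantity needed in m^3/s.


Airflow for workers:
Q_people = 79 * 0.071 = 5.609 m^3/s
Airflow for diesel equipment:
Q_diesel = 866 * 0.056 = 48.496 m^3/s
Total ventilation:
Q_total = 5.609 + 48.496
= 54.105 m^3/s

54.105 m^3/s


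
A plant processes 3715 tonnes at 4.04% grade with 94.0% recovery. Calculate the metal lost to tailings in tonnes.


Total metal in feed:
= 3715 * 4.04 / 100 = 150.086 tonnes
Metal recovered:
= 150.086 * 94.0 / 100 = 141.08084 tonnes
Metal lost to tailings:
= 150.086 - 141.08084
= 9.0052 tonnes

9.0052 tonnes


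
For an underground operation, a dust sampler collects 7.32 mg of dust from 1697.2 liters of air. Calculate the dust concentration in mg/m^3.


4.313 mg/m^3

Convert liters to m^3: 1 m^3 = 1000 L
Concentration = mass / volume * 1000
= 7.32 / 1697.2 * 1000
= 0.004312986095 * 1000
= 4.313 mg/m^3


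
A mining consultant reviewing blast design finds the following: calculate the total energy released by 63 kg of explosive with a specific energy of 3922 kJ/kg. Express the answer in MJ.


247.086 MJ

Energy = mass * specific_energy / 1000
= 63 * 3922 / 1000
= 247086 / 1000
= 247.086 MJ


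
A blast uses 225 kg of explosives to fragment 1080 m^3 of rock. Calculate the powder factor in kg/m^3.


0.2083 kg/m^3

Powder factor = explosive mass / rock volume
= 225 / 1080
= 0.2083 kg/m^3


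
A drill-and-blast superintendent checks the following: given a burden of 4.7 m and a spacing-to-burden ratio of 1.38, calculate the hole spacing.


Spacing = burden * ratio
= 4.7 * 1.38
= 6.486 m

6.486 m


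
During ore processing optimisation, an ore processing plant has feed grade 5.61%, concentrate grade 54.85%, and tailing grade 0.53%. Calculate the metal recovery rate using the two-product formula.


91.4361%

Using the two-product formula:
R = 100 * c * (f - t) / (f * (c - t))
Numerator = 100 * 54.85 * (5.61 - 0.53)
= 100 * 54.85 * 5.08
= 27863.8
Denominator = 5.61 * (54.85 - 0.53)
= 5.61 * 54.32
= 304.7352
R = 27863.8 / 304.7352
= 91.4361%


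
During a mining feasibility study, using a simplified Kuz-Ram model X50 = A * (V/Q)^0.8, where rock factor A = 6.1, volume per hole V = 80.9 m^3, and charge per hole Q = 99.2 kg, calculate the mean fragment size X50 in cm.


Compute V/Q:
V/Q = 80.9 / 99.2 = 0.8155241935
Raise to the power 0.8:
(V/Q)^0.8 = 0.8155241935^0.8 = 0.8494728043
Multiply by A:
X50 = 6.1 * 0.8494728043
= 5.1818 cm

5.1818 cm


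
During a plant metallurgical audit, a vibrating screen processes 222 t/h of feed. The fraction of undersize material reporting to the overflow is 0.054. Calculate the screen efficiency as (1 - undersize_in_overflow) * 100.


94.6%

Screen efficiency = (1 - fraction of undersize in overflow) * 100
= (1 - 0.054) * 100
= 0.946 * 100
= 94.6%


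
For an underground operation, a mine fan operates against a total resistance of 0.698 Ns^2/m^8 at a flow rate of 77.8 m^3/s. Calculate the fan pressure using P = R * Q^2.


4224.8823 Pa

Compute Q^2:
Q^2 = 77.8^2 = 6052.84
Compute pressure:
P = R * Q^2 = 0.698 * 6052.84
= 4224.8823 Pa


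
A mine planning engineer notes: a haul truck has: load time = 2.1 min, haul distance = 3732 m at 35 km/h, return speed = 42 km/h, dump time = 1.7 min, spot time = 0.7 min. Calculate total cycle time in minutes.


16.2291 min

Convert haul speed to m/min: 35 * 1000/60 = 583.3333333 m/min
Haul time = 3732 / 583.3333333 = 6.397714286 min
Convert return speed to m/min: 42 * 1000/60 = 700 m/min
Return time = 3732 / 700 = 5.331428571 min
Total cycle time:
= 2.1 + 6.397714286 + 1.7 + 5.331428571 + 0.7
= 16.2291 min


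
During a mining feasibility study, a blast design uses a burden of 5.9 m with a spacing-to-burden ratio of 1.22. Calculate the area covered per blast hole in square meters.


42.4682 m^2

First, find the spacing:
Spacing = burden * ratio = 5.9 * 1.22
= 7.198 m
Then, calculate the area:
Area = burden * spacing = 5.9 * 7.198
= 42.4682 m^2


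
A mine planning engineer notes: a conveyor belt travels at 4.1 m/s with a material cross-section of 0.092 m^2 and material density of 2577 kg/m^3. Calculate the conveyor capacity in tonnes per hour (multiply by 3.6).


3499.3598 t/h

Volumetric flow = speed * area
= 4.1 * 0.092 = 0.3772 m^3/s
Mass flow = volumetric * density
= 0.3772 * 2577 = 972.0444 kg/s
Convert to t/h: multiply by 3.6
Capacity = 972.0444 * 3.6
= 3499.3598 t/h


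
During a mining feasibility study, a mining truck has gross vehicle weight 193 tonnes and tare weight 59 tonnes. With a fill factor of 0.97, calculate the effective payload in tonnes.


129.98 tonnes

Maximum payload = gross - tare
= 193 - 59 = 134 tonnes
Effective payload = max payload * fill factor
= 134 * 0.97
= 129.98 tonnes


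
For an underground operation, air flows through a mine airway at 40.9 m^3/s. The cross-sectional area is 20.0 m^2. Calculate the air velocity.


Velocity = flow rate / cross-sectional area
= 40.9 / 20.0
= 2.045 m/s

2.045 m/s


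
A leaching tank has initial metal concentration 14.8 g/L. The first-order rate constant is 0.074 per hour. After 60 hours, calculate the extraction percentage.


98.8204%

Compute the exponent:
-k * t = -0.074 * 60 = -4.44
Remaining concentration:
C = 14.8 * exp(-4.44)
= 14.8 * 0.01179593852
= 0.1745798901 g/L
Extracted = 14.8 - 0.1745798901 = 14.62542011 g/L
Extraction % = 14.62542011 / 14.8 * 100
= 98.8204%


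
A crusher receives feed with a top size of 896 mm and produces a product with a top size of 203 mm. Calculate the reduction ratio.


Reduction ratio = feed size / product size
= 896 / 203
= 4.4138

4.4138


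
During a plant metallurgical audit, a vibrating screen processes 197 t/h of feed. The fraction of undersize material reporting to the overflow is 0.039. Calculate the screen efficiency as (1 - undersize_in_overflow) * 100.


Screen efficiency = (1 - fraction of undersize in overflow) * 100
= (1 - 0.039) * 100
= 0.961 * 100
= 96.1%

96.1%


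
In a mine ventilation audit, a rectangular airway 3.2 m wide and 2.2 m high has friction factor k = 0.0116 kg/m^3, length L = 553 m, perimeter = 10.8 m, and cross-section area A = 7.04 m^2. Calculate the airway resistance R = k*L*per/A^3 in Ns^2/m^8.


Compute the numerator:
k * L * per = 0.0116 * 553 * 10.8
= 69.27984
Compute the denominator:
A^3 = 7.04^3 = 348.913664
Resistance:
R = 69.27984 / 348.913664
= 0.1986 Ns^2/m^8

0.1986 Ns^2/m^8


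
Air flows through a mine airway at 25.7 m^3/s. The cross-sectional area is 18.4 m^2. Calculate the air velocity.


Velocity = flow rate / cross-sectional area
= 25.7 / 18.4
= 1.3967 m/s

1.3967 m/s


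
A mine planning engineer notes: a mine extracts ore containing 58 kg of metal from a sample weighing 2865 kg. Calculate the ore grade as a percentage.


2.0244%

Ore grade = (metal mass / ore mass) * 100
= (58 / 2865) * 100
= 0.0202443281 * 100
= 2.0244%


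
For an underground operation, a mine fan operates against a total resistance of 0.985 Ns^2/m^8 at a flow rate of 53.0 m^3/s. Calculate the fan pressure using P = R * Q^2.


Compute Q^2:
Q^2 = 53.0^2 = 2809.0
Compute pressure:
P = R * Q^2 = 0.985 * 2809.0
= 2766.865 Pa

2766.865 Pa


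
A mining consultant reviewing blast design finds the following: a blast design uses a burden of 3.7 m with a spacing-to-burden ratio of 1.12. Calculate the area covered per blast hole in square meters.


15.3328 m^2

First, find the spacing:
Spacing = burden * ratio = 3.7 * 1.12
= 4.144 m
Then, calculate the area:
Area = burden * spacing = 3.7 * 4.144
= 15.3328 m^2


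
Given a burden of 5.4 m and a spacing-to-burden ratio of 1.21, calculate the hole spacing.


6.534 m

Spacing = burden * ratio
= 5.4 * 1.21
= 6.534 m


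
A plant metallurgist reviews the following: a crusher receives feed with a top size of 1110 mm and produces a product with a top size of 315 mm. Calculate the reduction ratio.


Reduction ratio = feed size / product size
= 1110 / 315
= 3.5238

3.5238


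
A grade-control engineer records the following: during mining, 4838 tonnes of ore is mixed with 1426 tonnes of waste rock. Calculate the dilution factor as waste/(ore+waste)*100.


Total material = ore + waste
= 4838 + 1426 = 6264 tonnes
Dilution = waste / total * 100
= 1426 / 6264 * 100
= 0.2276500639 * 100
= 22.765%

22.765%


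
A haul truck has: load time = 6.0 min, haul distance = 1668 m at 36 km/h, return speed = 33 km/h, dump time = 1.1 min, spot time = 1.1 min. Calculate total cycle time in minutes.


Convert haul speed to m/min: 36 * 1000/60 = 600 m/min
Haul time = 1668 / 600 = 2.78 min
Convert return speed to m/min: 33 * 1000/60 = 550 m/min
Return time = 1668 / 550 = 3.032727273 min
Total cycle time:
= 6.0 + 2.78 + 1.1 + 3.032727273 + 1.1
= 14.0127 min

14.0127 min


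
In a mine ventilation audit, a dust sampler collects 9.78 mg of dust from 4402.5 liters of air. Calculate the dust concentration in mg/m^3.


Convert liters to m^3: 1 m^3 = 1000 L
Concentration = mass / volume * 1000
= 9.78 / 4402.5 * 1000
= 0.002221465077 * 1000
= 2.2215 mg/m^3

2.2215 mg/m^3


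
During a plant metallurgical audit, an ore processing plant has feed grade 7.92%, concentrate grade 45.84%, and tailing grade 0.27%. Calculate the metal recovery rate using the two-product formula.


97.1632%

Using the two-product formula:
R = 100 * c * (f - t) / (f * (c - t))
Numerator = 100 * 45.84 * (7.92 - 0.27)
= 100 * 45.84 * 7.65
= 35067.6
Denominator = 7.92 * (45.84 - 0.27)
= 7.92 * 45.57
= 360.9144
R = 35067.6 / 360.9144
= 97.1632%


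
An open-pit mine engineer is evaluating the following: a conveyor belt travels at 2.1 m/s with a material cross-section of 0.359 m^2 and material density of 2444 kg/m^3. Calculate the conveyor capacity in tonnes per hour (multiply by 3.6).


Volumetric flow = speed * area
= 2.1 * 0.359 = 0.7539 m^3/s
Mass flow = volumetric * density
= 0.7539 * 2444 = 1842.5316 kg/s
Convert to t/h: multiply by 3.6
Capacity = 1842.5316 * 3.6
= 6633.1138 t/h

6633.1138 t/h


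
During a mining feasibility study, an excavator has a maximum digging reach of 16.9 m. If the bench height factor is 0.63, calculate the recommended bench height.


10.647 m

Bench height = reach * factor
= 16.9 * 0.63
= 10.647 m


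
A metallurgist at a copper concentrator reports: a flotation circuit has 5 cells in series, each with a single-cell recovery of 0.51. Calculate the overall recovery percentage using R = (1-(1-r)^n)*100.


97.1752%

Complement of single-cell recovery:
1 - r = 1 - 0.51 = 0.49
Raise to power n:
(1 - r)^5 = 0.49^5 = 0.0282475249
Overall recovery:
R = (1 - 0.0282475249) * 100
= 97.1752%


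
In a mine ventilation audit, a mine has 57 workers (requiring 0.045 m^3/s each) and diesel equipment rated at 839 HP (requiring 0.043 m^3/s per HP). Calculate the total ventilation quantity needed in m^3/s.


38.642 m^3/s

Airflow for workers:
Q_people = 57 * 0.045 = 2.565 m^3/s
Airflow for diesel equipment:
Q_diesel = 839 * 0.043 = 36.077 m^3/s
Total ventilation:
Q_total = 2.565 + 36.077
= 38.642 m^3/s


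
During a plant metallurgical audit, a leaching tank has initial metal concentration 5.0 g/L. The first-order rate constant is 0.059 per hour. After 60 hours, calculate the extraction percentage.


Compute the exponent:
-k * t = -0.059 * 60 = -3.54
Remaining concentration:
C = 5.0 * exp(-3.54)
= 5.0 * 0.02901332708
= 0.1450666354 g/L
Extracted = 5.0 - 0.1450666354 = 4.854933365 g/L
Extraction % = 4.854933365 / 5.0 * 100
= 97.0987%

97.0987%


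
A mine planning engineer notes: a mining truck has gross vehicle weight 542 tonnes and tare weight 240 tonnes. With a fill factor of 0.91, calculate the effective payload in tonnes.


274.82 tonnes

Maximum payload = gross - tare
= 542 - 240 = 302 tonnes
Effective payload = max payload * fill factor
= 302 * 0.91
= 274.82 tonnes


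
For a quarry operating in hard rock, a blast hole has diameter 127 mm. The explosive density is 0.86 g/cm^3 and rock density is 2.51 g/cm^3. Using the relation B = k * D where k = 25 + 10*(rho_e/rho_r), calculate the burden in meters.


First, compute k:
rho_e / rho_r = 0.86 / 2.51 = 0.3426294821
k = 25 + 10 * 0.3426294821 = 28.42629482
Then, compute burden:
B = k * D / 1000 = 28.42629482 * 127 / 1000
= 3610.139442 / 1000
= 3.6101 m

3.6101 m


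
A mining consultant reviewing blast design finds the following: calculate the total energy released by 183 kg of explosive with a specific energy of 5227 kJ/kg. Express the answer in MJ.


Energy = mass * specific_energy / 1000
= 183 * 5227 / 1000
= 956541 / 1000
= 956.541 MJ

956.541 MJ


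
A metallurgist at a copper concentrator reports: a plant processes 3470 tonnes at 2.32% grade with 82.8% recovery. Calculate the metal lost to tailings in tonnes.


13.8467 tonnes

Total metal in feed:
= 3470 * 2.32 / 100 = 80.504 tonnes
Metal recovered:
= 80.504 * 82.8 / 100 = 66.657312 tonnes
Metal lost to tailings:
= 80.504 - 66.657312
= 13.8467 tonnes


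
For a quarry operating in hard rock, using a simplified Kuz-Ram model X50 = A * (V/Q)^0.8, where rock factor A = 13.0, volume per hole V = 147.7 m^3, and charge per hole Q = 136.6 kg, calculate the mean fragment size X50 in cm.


13.8384 cm

Compute V/Q:
V/Q = 147.7 / 136.6 = 1.081259151
Raise to the power 0.8:
(V/Q)^0.8 = 1.081259151^0.8 = 1.064495517
Multiply by A:
X50 = 13.0 * 1.064495517
= 13.8384 cm


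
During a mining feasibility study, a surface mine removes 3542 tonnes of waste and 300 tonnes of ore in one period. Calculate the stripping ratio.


11.8067

Stripping ratio = waste tonnage / ore tonnage
= 3542 / 300
= 11.8067


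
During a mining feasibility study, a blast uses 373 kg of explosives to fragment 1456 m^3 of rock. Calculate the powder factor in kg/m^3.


0.2562 kg/m^3

Powder factor = explosive mass / rock volume
= 373 / 1456
= 0.2562 kg/m^3


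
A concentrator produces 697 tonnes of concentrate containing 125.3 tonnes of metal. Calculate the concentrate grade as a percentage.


Grade = (metal in concentrate / concentrate mass) * 100
= (125.3 / 697) * 100
= 0.1797704448 * 100
= 17.977%

17.977%


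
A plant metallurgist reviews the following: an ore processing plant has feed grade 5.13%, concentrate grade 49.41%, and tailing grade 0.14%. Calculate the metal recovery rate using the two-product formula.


97.5473%

Using the two-product formula:
R = 100 * c * (f - t) / (f * (c - t))
Numerator = 100 * 49.41 * (5.13 - 0.14)
= 100 * 49.41 * 4.99
= 24655.59
Denominator = 5.13 * (49.41 - 0.14)
= 5.13 * 49.27
= 252.7551
R = 24655.59 / 252.7551
= 97.5473%


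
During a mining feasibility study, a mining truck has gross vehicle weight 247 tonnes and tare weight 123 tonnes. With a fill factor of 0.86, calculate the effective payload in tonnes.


Maximum payload = gross - tare
= 247 - 123 = 124 tonnes
Effective payload = max payload * fill factor
= 124 * 0.86
= 106.64 tonnes

106.64 tonnes


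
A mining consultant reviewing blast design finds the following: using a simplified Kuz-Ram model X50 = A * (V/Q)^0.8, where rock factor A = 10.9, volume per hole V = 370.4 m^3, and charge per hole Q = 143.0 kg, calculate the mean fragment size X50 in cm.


Compute V/Q:
V/Q = 370.4 / 143.0 = 2.59020979
Raise to the power 0.8:
(V/Q)^0.8 = 2.59020979^0.8 = 2.141252842
Multiply by A:
X50 = 10.9 * 2.141252842
= 23.3397 cm

23.3397 cm


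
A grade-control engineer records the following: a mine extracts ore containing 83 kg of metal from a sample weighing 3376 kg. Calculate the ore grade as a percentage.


2.4585%

Ore grade = (metal mass / ore mass) * 100
= (83 / 3376) * 100
= 0.02458530806 * 100
= 2.4585%


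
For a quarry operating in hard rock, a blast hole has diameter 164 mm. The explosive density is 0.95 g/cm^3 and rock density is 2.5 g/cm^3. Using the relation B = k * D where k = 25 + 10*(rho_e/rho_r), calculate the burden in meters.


First, compute k:
rho_e / rho_r = 0.95 / 2.5 = 0.38
k = 25 + 10 * 0.38 = 28.8
Then, compute burden:
B = k * D / 1000 = 28.8 * 164 / 1000
= 4723.2 / 1000
= 4.7232 m

4.7232 m


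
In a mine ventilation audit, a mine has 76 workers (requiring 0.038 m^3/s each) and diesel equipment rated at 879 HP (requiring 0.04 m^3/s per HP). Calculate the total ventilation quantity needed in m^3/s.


38.048 m^3/s

Airflow for workers:
Q_people = 76 * 0.038 = 2.888 m^3/s
Airflow for diesel equipment:
Q_diesel = 879 * 0.04 = 35.16 m^3/s
Total ventilation:
Q_total = 2.888 + 35.16
= 38.048 m^3/s


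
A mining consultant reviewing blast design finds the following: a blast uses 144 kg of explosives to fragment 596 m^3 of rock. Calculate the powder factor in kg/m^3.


Powder factor = explosive mass / rock volume
= 144 / 596
= 0.2416 kg/m^3

0.2416 kg/m^3


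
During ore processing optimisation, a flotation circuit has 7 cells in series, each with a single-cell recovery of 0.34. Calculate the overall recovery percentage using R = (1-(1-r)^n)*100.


Complement of single-cell recovery:
1 - r = 1 - 0.34 = 0.66
Raise to power n:
(1 - r)^7 = 0.66^7 = 0.05455160701
Overall recovery:
R = (1 - 0.05455160701) * 100
= 94.5448%

94.5448%


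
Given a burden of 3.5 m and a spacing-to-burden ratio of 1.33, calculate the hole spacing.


4.655 m

Spacing = burden * ratio
= 3.5 * 1.33
= 4.655 m


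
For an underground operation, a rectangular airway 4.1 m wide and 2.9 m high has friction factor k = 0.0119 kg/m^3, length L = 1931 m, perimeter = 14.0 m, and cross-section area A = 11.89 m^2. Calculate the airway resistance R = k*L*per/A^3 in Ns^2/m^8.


0.1914 Ns^2/m^8

Compute the numerator:
k * L * per = 0.0119 * 1931 * 14.0
= 321.7046
Compute the denominator:
A^3 = 11.89^3 = 1680.914269
Resistance:
R = 321.7046 / 1680.914269
= 0.1914 Ns^2/m^8


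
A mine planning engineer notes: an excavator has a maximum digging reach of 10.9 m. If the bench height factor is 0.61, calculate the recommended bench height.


6.649 m

Bench height = reach * factor
= 10.9 * 0.61
= 6.649 m


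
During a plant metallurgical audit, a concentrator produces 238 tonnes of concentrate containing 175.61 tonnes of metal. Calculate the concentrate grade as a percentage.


Grade = (metal in concentrate / concentrate mass) * 100
= (175.61 / 238) * 100
= 0.7378571429 * 100
= 73.7857%

73.7857%


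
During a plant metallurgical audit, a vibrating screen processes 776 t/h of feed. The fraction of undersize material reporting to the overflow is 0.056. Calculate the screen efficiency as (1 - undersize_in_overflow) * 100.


94.4%

Screen efficiency = (1 - fraction of undersize in overflow) * 100
= (1 - 0.056) * 100
= 0.944 * 100
= 94.4%


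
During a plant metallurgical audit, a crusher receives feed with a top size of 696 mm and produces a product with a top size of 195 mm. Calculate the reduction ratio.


Reduction ratio = feed size / product size
= 696 / 195
= 3.5692

3.5692


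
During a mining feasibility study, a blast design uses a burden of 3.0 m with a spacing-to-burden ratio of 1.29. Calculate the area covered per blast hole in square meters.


11.61 m^2

First, find the spacing:
Spacing = burden * ratio = 3.0 * 1.29
= 3.87 m
Then, calculate the area:
Area = burden * spacing = 3.0 * 3.87
= 11.61 m^2


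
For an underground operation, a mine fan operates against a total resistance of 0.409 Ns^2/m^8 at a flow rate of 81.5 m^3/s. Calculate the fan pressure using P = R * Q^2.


2716.6803 Pa

Compute Q^2:
Q^2 = 81.5^2 = 6642.25
Compute pressure:
P = R * Q^2 = 0.409 * 6642.25
= 2716.6803 Pa


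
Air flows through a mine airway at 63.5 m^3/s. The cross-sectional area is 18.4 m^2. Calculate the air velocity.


3.4511 m/s

Velocity = flow rate / cross-sectional area
= 63.5 / 18.4
= 3.4511 m/s


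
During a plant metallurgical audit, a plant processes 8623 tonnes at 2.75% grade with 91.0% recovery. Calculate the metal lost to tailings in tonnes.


Total metal in feed:
= 8623 * 2.75 / 100 = 237.1325 tonnes
Metal recovered:
= 237.1325 * 91.0 / 100 = 215.790575 tonnes
Metal lost to tailings:
= 237.1325 - 215.790575
= 21.3419 tonnes

21.3419 tonnes
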